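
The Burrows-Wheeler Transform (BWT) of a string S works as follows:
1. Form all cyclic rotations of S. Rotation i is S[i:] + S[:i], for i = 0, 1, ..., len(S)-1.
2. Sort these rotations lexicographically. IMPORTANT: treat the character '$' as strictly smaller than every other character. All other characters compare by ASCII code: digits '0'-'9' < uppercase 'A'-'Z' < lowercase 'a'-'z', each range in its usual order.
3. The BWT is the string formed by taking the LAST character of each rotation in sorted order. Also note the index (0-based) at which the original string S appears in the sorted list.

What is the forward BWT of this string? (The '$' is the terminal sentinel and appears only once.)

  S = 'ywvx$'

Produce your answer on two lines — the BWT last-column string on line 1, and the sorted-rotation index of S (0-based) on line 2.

Answer: xwyv$
4

Derivation:
All 5 rotations (rotation i = S[i:]+S[:i]):
  rot[0] = ywvx$
  rot[1] = wvx$y
  rot[2] = vx$yw
  rot[3] = x$ywv
  rot[4] = $ywvx
Sorted (with $ < everything):
  sorted[0] = $ywvx  (last char: 'x')
  sorted[1] = vx$yw  (last char: 'w')
  sorted[2] = wvx$y  (last char: 'y')
  sorted[3] = x$ywv  (last char: 'v')
  sorted[4] = ywvx$  (last char: '$')
Last column: xwyv$
Original string S is at sorted index 4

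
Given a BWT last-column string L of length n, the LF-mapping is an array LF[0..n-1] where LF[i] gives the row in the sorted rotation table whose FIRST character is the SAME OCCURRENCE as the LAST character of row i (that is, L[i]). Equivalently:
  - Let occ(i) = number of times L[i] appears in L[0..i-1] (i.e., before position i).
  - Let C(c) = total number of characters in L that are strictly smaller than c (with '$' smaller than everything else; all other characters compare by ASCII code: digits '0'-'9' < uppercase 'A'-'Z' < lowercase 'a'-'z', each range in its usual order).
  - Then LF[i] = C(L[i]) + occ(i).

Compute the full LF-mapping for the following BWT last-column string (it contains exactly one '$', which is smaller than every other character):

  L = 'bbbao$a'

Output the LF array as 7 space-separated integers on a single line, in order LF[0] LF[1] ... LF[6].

Char counts: '$':1, 'a':2, 'b':3, 'o':1
C (first-col start): C('$')=0, C('a')=1, C('b')=3, C('o')=6
L[0]='b': occ=0, LF[0]=C('b')+0=3+0=3
L[1]='b': occ=1, LF[1]=C('b')+1=3+1=4
L[2]='b': occ=2, LF[2]=C('b')+2=3+2=5
L[3]='a': occ=0, LF[3]=C('a')+0=1+0=1
L[4]='o': occ=0, LF[4]=C('o')+0=6+0=6
L[5]='$': occ=0, LF[5]=C('$')+0=0+0=0
L[6]='a': occ=1, LF[6]=C('a')+1=1+1=2

Answer: 3 4 5 1 6 0 2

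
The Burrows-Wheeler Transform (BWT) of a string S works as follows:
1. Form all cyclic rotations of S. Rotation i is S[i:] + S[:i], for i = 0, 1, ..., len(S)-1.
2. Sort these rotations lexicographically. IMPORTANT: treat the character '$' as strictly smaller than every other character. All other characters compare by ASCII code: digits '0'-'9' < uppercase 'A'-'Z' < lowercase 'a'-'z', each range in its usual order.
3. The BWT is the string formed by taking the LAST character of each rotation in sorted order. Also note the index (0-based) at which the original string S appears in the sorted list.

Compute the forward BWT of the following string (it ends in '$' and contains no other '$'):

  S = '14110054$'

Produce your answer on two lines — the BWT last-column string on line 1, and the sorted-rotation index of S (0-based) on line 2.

Answer: 41014$510
5

Derivation:
All 9 rotations (rotation i = S[i:]+S[:i]):
  rot[0] = 14110054$
  rot[1] = 4110054$1
  rot[2] = 110054$14
  rot[3] = 10054$141
  rot[4] = 0054$1411
  rot[5] = 054$14110
  rot[6] = 54$141100
  rot[7] = 4$1411005
  rot[8] = $14110054
Sorted (with $ < everything):
  sorted[0] = $14110054  (last char: '4')
  sorted[1] = 0054$1411  (last char: '1')
  sorted[2] = 054$14110  (last char: '0')
  sorted[3] = 10054$141  (last char: '1')
  sorted[4] = 110054$14  (last char: '4')
  sorted[5] = 14110054$  (last char: '$')
  sorted[6] = 4$1411005  (last char: '5')
  sorted[7] = 4110054$1  (last char: '1')
  sorted[8] = 54$141100  (last char: '0')
Last column: 41014$510
Original string S is at sorted index 5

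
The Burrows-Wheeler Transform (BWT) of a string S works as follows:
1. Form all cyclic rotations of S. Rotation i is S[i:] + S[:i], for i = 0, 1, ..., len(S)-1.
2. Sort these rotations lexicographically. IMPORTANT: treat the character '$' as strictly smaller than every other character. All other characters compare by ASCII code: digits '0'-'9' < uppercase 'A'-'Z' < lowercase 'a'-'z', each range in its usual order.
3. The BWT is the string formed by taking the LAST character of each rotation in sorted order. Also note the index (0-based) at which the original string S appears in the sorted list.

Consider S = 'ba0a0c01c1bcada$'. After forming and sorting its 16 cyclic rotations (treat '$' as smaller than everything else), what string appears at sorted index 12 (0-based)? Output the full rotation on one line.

All 16 rotations (rotation i = S[i:]+S[:i]):
  rot[0] = ba0a0c01c1bcada$
  rot[1] = a0a0c01c1bcada$b
  rot[2] = 0a0c01c1bcada$ba
  rot[3] = a0c01c1bcada$ba0
  rot[4] = 0c01c1bcada$ba0a
  rot[5] = c01c1bcada$ba0a0
  rot[6] = 01c1bcada$ba0a0c
  rot[7] = 1c1bcada$ba0a0c0
  rot[8] = c1bcada$ba0a0c01
  rot[9] = 1bcada$ba0a0c01c
  rot[10] = bcada$ba0a0c01c1
  rot[11] = cada$ba0a0c01c1b
  rot[12] = ada$ba0a0c01c1bc
  rot[13] = da$ba0a0c01c1bca
  rot[14] = a$ba0a0c01c1bcad
  rot[15] = $ba0a0c01c1bcada
Sorted (with $ < everything):
  sorted[0] = $ba0a0c01c1bcada
  sorted[1] = 01c1bcada$ba0a0c
  sorted[2] = 0a0c01c1bcada$ba
  sorted[3] = 0c01c1bcada$ba0a
  sorted[4] = 1bcada$ba0a0c01c
  sorted[5] = 1c1bcada$ba0a0c0
  sorted[6] = a$ba0a0c01c1bcad
  sorted[7] = a0a0c01c1bcada$b
  sorted[8] = a0c01c1bcada$ba0
  sorted[9] = ada$ba0a0c01c1bc
  sorted[10] = ba0a0c01c1bcada$
  sorted[11] = bcada$ba0a0c01c1
  sorted[12] = c01c1bcada$ba0a0
  sorted[13] = c1bcada$ba0a0c01
  sorted[14] = cada$ba0a0c01c1b
  sorted[15] = da$ba0a0c01c1bca
sorted[12] = c01c1bcada$ba0a0

Answer: c01c1bcada$ba0a0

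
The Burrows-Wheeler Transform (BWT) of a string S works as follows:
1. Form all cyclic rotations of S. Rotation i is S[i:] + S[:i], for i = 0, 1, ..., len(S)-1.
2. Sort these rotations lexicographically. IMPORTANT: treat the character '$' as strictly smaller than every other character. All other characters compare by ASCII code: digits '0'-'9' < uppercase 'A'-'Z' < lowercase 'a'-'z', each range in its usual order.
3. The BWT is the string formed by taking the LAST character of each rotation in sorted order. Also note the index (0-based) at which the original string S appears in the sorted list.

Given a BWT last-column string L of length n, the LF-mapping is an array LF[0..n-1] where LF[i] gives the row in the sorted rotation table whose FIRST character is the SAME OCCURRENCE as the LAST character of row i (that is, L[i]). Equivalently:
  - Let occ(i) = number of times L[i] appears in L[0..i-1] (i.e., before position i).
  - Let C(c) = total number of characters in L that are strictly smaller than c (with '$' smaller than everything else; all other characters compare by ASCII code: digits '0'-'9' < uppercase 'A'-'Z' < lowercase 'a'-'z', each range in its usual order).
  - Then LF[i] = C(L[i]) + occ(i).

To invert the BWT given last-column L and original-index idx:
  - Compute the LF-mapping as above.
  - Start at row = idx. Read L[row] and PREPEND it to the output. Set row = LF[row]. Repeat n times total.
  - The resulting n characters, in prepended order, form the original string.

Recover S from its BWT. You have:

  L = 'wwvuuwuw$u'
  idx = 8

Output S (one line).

LF mapping: 6 7 5 1 2 8 3 9 0 4
Walk LF starting at row 8, prepending L[row]:
  step 1: row=8, L[8]='$', prepend. Next row=LF[8]=0
  step 2: row=0, L[0]='w', prepend. Next row=LF[0]=6
  step 3: row=6, L[6]='u', prepend. Next row=LF[6]=3
  step 4: row=3, L[3]='u', prepend. Next row=LF[3]=1
  step 5: row=1, L[1]='w', prepend. Next row=LF[1]=7
  step 6: row=7, L[7]='w', prepend. Next row=LF[7]=9
  step 7: row=9, L[9]='u', prepend. Next row=LF[9]=4
  step 8: row=4, L[4]='u', prepend. Next row=LF[4]=2
  step 9: row=2, L[2]='v', prepend. Next row=LF[2]=5
  step 10: row=5, L[5]='w', prepend. Next row=LF[5]=8
Reversed output: wvuuwwuuw$

Answer: wvuuwwuuw$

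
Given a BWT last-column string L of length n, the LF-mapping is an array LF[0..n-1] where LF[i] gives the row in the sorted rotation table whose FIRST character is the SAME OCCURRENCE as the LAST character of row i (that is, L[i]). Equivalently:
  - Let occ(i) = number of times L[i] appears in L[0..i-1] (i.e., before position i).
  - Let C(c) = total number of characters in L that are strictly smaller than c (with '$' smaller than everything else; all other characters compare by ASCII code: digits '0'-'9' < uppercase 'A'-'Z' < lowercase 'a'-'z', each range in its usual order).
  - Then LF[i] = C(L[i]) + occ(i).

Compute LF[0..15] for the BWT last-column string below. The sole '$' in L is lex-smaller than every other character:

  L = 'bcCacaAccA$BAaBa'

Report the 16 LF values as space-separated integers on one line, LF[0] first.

Char counts: '$':1, 'A':3, 'B':2, 'C':1, 'a':4, 'b':1, 'c':4
C (first-col start): C('$')=0, C('A')=1, C('B')=4, C('C')=6, C('a')=7, C('b')=11, C('c')=12
L[0]='b': occ=0, LF[0]=C('b')+0=11+0=11
L[1]='c': occ=0, LF[1]=C('c')+0=12+0=12
L[2]='C': occ=0, LF[2]=C('C')+0=6+0=6
L[3]='a': occ=0, LF[3]=C('a')+0=7+0=7
L[4]='c': occ=1, LF[4]=C('c')+1=12+1=13
L[5]='a': occ=1, LF[5]=C('a')+1=7+1=8
L[6]='A': occ=0, LF[6]=C('A')+0=1+0=1
L[7]='c': occ=2, LF[7]=C('c')+2=12+2=14
L[8]='c': occ=3, LF[8]=C('c')+3=12+3=15
L[9]='A': occ=1, LF[9]=C('A')+1=1+1=2
L[10]='$': occ=0, LF[10]=C('$')+0=0+0=0
L[11]='B': occ=0, LF[11]=C('B')+0=4+0=4
L[12]='A': occ=2, LF[12]=C('A')+2=1+2=3
L[13]='a': occ=2, LF[13]=C('a')+2=7+2=9
L[14]='B': occ=1, LF[14]=C('B')+1=4+1=5
L[15]='a': occ=3, LF[15]=C('a')+3=7+3=10

Answer: 11 12 6 7 13 8 1 14 15 2 0 4 3 9 5 10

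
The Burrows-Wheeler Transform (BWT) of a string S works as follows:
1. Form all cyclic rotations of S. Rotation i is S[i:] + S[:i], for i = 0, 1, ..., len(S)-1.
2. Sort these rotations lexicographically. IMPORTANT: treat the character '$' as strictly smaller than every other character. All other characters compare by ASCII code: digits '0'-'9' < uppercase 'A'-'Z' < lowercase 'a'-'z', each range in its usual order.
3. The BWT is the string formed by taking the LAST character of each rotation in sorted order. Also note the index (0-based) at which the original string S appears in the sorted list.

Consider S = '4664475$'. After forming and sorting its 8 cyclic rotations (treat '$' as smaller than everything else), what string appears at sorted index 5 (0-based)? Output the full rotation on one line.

Answer: 64475$46

Derivation:
All 8 rotations (rotation i = S[i:]+S[:i]):
  rot[0] = 4664475$
  rot[1] = 664475$4
  rot[2] = 64475$46
  rot[3] = 4475$466
  rot[4] = 475$4664
  rot[5] = 75$46644
  rot[6] = 5$466447
  rot[7] = $4664475
Sorted (with $ < everything):
  sorted[0] = $4664475
  sorted[1] = 4475$466
  sorted[2] = 4664475$
  sorted[3] = 475$4664
  sorted[4] = 5$466447
  sorted[5] = 64475$46
  sorted[6] = 664475$4
  sorted[7] = 75$46644
sorted[5] = 64475$46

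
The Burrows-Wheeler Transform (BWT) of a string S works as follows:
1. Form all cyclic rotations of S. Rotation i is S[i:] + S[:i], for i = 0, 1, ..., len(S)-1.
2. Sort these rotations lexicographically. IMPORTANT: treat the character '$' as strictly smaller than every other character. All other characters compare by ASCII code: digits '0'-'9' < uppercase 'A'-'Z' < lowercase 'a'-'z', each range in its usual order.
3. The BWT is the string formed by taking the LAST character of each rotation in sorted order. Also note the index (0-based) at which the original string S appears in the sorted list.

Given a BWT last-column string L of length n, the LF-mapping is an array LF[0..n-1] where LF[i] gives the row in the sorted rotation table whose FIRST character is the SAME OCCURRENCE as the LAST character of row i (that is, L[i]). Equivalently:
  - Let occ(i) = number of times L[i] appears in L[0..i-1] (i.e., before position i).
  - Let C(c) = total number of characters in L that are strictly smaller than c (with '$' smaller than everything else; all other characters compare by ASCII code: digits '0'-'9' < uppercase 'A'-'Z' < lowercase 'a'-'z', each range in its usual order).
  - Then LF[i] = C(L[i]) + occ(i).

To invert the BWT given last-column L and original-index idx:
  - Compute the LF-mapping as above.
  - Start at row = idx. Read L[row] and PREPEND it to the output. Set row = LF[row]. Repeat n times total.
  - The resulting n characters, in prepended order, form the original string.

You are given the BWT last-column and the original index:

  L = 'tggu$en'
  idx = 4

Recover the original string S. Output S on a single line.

LF mapping: 5 2 3 6 0 1 4
Walk LF starting at row 4, prepending L[row]:
  step 1: row=4, L[4]='$', prepend. Next row=LF[4]=0
  step 2: row=0, L[0]='t', prepend. Next row=LF[0]=5
  step 3: row=5, L[5]='e', prepend. Next row=LF[5]=1
  step 4: row=1, L[1]='g', prepend. Next row=LF[1]=2
  step 5: row=2, L[2]='g', prepend. Next row=LF[2]=3
  step 6: row=3, L[3]='u', prepend. Next row=LF[3]=6
  step 7: row=6, L[6]='n', prepend. Next row=LF[6]=4
Reversed output: nugget$

Answer: nugget$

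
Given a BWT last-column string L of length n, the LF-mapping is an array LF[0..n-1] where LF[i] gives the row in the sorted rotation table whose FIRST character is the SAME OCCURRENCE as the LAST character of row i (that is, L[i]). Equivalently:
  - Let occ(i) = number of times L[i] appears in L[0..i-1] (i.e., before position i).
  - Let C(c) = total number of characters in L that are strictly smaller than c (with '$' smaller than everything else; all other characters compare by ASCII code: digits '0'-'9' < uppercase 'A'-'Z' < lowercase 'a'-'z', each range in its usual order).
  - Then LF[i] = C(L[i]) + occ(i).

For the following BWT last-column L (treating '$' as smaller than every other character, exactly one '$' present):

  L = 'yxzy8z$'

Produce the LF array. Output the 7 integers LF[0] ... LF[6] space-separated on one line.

Answer: 3 2 5 4 1 6 0

Derivation:
Char counts: '$':1, '8':1, 'x':1, 'y':2, 'z':2
C (first-col start): C('$')=0, C('8')=1, C('x')=2, C('y')=3, C('z')=5
L[0]='y': occ=0, LF[0]=C('y')+0=3+0=3
L[1]='x': occ=0, LF[1]=C('x')+0=2+0=2
L[2]='z': occ=0, LF[2]=C('z')+0=5+0=5
L[3]='y': occ=1, LF[3]=C('y')+1=3+1=4
L[4]='8': occ=0, LF[4]=C('8')+0=1+0=1
L[5]='z': occ=1, LF[5]=C('z')+1=5+1=6
L[6]='$': occ=0, LF[6]=C('$')+0=0+0=0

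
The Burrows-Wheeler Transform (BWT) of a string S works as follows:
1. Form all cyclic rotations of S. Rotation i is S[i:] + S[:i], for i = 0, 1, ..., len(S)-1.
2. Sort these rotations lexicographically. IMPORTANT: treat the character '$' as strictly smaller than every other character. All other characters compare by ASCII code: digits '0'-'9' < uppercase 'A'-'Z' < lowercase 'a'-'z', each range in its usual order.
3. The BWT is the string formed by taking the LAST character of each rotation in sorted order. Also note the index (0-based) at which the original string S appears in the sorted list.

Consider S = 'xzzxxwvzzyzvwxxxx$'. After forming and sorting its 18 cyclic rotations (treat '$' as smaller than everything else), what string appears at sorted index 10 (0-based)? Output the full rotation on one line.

All 18 rotations (rotation i = S[i:]+S[:i]):
  rot[0] = xzzxxwvzzyzvwxxxx$
  rot[1] = zzxxwvzzyzvwxxxx$x
  rot[2] = zxxwvzzyzvwxxxx$xz
  rot[3] = xxwvzzyzvwxxxx$xzz
  rot[4] = xwvzzyzvwxxxx$xzzx
  rot[5] = wvzzyzvwxxxx$xzzxx
  rot[6] = vzzyzvwxxxx$xzzxxw
  rot[7] = zzyzvwxxxx$xzzxxwv
  rot[8] = zyzvwxxxx$xzzxxwvz
  rot[9] = yzvwxxxx$xzzxxwvzz
  rot[10] = zvwxxxx$xzzxxwvzzy
  rot[11] = vwxxxx$xzzxxwvzzyz
  rot[12] = wxxxx$xzzxxwvzzyzv
  rot[13] = xxxx$xzzxxwvzzyzvw
  rot[14] = xxx$xzzxxwvzzyzvwx
  rot[15] = xx$xzzxxwvzzyzvwxx
  rot[16] = x$xzzxxwvzzyzvwxxx
  rot[17] = $xzzxxwvzzyzvwxxxx
Sorted (with $ < everything):
  sorted[0] = $xzzxxwvzzyzvwxxxx
  sorted[1] = vwxxxx$xzzxxwvzzyz
  sorted[2] = vzzyzvwxxxx$xzzxxw
  sorted[3] = wvzzyzvwxxxx$xzzxx
  sorted[4] = wxxxx$xzzxxwvzzyzv
  sorted[5] = x$xzzxxwvzzyzvwxxx
  sorted[6] = xwvzzyzvwxxxx$xzzx
  sorted[7] = xx$xzzxxwvzzyzvwxx
  sorted[8] = xxwvzzyzvwxxxx$xzz
  sorted[9] = xxx$xzzxxwvzzyzvwx
  sorted[10] = xxxx$xzzxxwvzzyzvw
  sorted[11] = xzzxxwvzzyzvwxxxx$
  sorted[12] = yzvwxxxx$xzzxxwvzz
  sorted[13] = zvwxxxx$xzzxxwvzzy
  sorted[14] = zxxwvzzyzvwxxxx$xz
  sorted[15] = zyzvwxxxx$xzzxxwvz
  sorted[16] = zzxxwvzzyzvwxxxx$x
  sorted[17] = zzyzvwxxxx$xzzxxwv
sorted[10] = xxxx$xzzxxwvzzyzvw

Answer: xxxx$xzzxxwvzzyzvw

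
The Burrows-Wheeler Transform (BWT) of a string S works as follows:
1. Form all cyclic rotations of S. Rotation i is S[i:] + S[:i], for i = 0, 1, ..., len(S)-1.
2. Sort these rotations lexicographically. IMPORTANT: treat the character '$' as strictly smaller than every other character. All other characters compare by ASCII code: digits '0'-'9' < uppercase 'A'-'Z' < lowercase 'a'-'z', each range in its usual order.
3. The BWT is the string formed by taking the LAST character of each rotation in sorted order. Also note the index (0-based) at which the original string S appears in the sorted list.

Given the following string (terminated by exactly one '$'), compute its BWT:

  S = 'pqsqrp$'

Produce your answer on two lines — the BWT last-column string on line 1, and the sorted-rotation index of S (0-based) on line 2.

Answer: pr$spqq
2

Derivation:
All 7 rotations (rotation i = S[i:]+S[:i]):
  rot[0] = pqsqrp$
  rot[1] = qsqrp$p
  rot[2] = sqrp$pq
  rot[3] = qrp$pqs
  rot[4] = rp$pqsq
  rot[5] = p$pqsqr
  rot[6] = $pqsqrp
Sorted (with $ < everything):
  sorted[0] = $pqsqrp  (last char: 'p')
  sorted[1] = p$pqsqr  (last char: 'r')
  sorted[2] = pqsqrp$  (last char: '$')
  sorted[3] = qrp$pqs  (last char: 's')
  sorted[4] = qsqrp$p  (last char: 'p')
  sorted[5] = rp$pqsq  (last char: 'q')
  sorted[6] = sqrp$pq  (last char: 'q')
Last column: pr$spqq
Original string S is at sorted index 2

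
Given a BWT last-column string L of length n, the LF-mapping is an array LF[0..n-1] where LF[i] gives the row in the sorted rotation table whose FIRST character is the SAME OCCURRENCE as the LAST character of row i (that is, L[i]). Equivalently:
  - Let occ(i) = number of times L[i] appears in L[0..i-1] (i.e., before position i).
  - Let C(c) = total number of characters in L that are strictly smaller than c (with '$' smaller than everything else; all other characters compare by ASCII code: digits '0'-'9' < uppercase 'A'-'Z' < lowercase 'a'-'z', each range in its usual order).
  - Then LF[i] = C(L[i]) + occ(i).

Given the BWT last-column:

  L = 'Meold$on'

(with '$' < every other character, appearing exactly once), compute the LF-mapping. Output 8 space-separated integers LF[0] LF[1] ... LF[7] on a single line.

Char counts: '$':1, 'M':1, 'd':1, 'e':1, 'l':1, 'n':1, 'o':2
C (first-col start): C('$')=0, C('M')=1, C('d')=2, C('e')=3, C('l')=4, C('n')=5, C('o')=6
L[0]='M': occ=0, LF[0]=C('M')+0=1+0=1
L[1]='e': occ=0, LF[1]=C('e')+0=3+0=3
L[2]='o': occ=0, LF[2]=C('o')+0=6+0=6
L[3]='l': occ=0, LF[3]=C('l')+0=4+0=4
L[4]='d': occ=0, LF[4]=C('d')+0=2+0=2
L[5]='$': occ=0, LF[5]=C('$')+0=0+0=0
L[6]='o': occ=1, LF[6]=C('o')+1=6+1=7
L[7]='n': occ=0, LF[7]=C('n')+0=5+0=5

Answer: 1 3 6 4 2 0 7 5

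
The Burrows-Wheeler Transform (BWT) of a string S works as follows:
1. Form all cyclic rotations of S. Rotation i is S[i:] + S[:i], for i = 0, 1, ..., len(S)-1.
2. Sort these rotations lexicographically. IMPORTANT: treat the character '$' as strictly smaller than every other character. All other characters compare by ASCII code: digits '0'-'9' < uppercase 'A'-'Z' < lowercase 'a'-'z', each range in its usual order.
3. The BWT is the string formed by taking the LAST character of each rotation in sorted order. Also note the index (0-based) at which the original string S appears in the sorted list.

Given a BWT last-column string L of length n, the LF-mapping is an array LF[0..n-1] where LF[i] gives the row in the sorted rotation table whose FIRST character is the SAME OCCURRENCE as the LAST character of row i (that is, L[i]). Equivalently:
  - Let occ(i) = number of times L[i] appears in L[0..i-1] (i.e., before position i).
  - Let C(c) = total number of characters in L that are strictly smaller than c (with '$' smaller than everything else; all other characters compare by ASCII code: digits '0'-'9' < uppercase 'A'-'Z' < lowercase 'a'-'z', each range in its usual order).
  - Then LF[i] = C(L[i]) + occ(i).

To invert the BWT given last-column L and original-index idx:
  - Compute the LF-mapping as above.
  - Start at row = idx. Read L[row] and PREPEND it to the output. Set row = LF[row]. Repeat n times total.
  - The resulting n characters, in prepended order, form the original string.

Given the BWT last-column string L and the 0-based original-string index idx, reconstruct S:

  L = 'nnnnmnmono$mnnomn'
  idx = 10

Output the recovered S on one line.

LF mapping: 5 6 7 8 1 9 2 14 10 15 0 3 11 12 16 4 13
Walk LF starting at row 10, prepending L[row]:
  step 1: row=10, L[10]='$', prepend. Next row=LF[10]=0
  step 2: row=0, L[0]='n', prepend. Next row=LF[0]=5
  step 3: row=5, L[5]='n', prepend. Next row=LF[5]=9
  step 4: row=9, L[9]='o', prepend. Next row=LF[9]=15
  step 5: row=15, L[15]='m', prepend. Next row=LF[15]=4
  step 6: row=4, L[4]='m', prepend. Next row=LF[4]=1
  step 7: row=1, L[1]='n', prepend. Next row=LF[1]=6
  step 8: row=6, L[6]='m', prepend. Next row=LF[6]=2
  step 9: row=2, L[2]='n', prepend. Next row=LF[2]=7
  step 10: row=7, L[7]='o', prepend. Next row=LF[7]=14
  step 11: row=14, L[14]='o', prepend. Next row=LF[14]=16
  step 12: row=16, L[16]='n', prepend. Next row=LF[16]=13
  step 13: row=13, L[13]='n', prepend. Next row=LF[13]=12
  step 14: row=12, L[12]='n', prepend. Next row=LF[12]=11
  step 15: row=11, L[11]='m', prepend. Next row=LF[11]=3
  step 16: row=3, L[3]='n', prepend. Next row=LF[3]=8
  step 17: row=8, L[8]='n', prepend. Next row=LF[8]=10
Reversed output: nnmnnnoonmnmmonn$

Answer: nnmnnnoonmnmmonn$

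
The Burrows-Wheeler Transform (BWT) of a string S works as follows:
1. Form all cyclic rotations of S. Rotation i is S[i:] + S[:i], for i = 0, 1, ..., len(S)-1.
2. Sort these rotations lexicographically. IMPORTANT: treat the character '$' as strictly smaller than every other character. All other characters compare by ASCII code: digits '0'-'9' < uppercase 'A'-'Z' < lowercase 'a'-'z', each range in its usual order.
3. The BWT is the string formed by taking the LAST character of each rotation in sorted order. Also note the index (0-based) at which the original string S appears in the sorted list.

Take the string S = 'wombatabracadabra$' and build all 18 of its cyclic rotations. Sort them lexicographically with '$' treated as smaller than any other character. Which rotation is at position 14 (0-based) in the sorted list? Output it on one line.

All 18 rotations (rotation i = S[i:]+S[:i]):
  rot[0] = wombatabracadabra$
  rot[1] = ombatabracadabra$w
  rot[2] = mbatabracadabra$wo
  rot[3] = batabracadabra$wom
  rot[4] = atabracadabra$womb
  rot[5] = tabracadabra$womba
  rot[6] = abracadabra$wombat
  rot[7] = bracadabra$wombata
  rot[8] = racadabra$wombatab
  rot[9] = acadabra$wombatabr
  rot[10] = cadabra$wombatabra
  rot[11] = adabra$wombatabrac
  rot[12] = dabra$wombatabraca
  rot[13] = abra$wombatabracad
  rot[14] = bra$wombatabracada
  rot[15] = ra$wombatabracadab
  rot[16] = a$wombatabracadabr
  rot[17] = $wombatabracadabra
Sorted (with $ < everything):
  sorted[0] = $wombatabracadabra
  sorted[1] = a$wombatabracadabr
  sorted[2] = abra$wombatabracad
  sorted[3] = abracadabra$wombat
  sorted[4] = acadabra$wombatabr
  sorted[5] = adabra$wombatabrac
  sorted[6] = atabracadabra$womb
  sorted[7] = batabracadabra$wom
  sorted[8] = bra$wombatabracada
  sorted[9] = bracadabra$wombata
  sorted[10] = cadabra$wombatabra
  sorted[11] = dabra$wombatabraca
  sorted[12] = mbatabracadabra$wo
  sorted[13] = ombatabracadabra$w
  sorted[14] = ra$wombatabracadab
  sorted[15] = racadabra$wombatab
  sorted[16] = tabracadabra$womba
  sorted[17] = wombatabracadabra$
sorted[14] = ra$wombatabracadab

Answer: ra$wombatabracadab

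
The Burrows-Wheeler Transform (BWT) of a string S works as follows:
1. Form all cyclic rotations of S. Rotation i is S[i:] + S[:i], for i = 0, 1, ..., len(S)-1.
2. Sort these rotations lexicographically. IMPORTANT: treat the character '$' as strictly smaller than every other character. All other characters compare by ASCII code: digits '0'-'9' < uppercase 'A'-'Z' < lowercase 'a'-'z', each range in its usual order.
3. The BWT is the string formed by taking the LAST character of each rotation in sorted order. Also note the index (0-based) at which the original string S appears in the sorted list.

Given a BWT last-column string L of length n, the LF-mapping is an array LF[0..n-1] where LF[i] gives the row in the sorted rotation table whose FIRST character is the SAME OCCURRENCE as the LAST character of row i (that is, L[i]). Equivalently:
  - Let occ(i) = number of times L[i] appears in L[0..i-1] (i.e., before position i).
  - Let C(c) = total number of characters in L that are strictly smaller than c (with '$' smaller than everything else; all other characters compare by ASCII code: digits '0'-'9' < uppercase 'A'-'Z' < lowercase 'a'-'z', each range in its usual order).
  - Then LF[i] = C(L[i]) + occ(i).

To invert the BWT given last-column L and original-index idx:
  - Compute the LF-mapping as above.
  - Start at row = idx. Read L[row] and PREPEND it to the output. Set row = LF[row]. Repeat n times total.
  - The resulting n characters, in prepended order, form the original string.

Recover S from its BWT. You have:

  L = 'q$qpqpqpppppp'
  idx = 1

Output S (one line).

Answer: pppqppqpqppq$

Derivation:
LF mapping: 9 0 10 1 11 2 12 3 4 5 6 7 8
Walk LF starting at row 1, prepending L[row]:
  step 1: row=1, L[1]='$', prepend. Next row=LF[1]=0
  step 2: row=0, L[0]='q', prepend. Next row=LF[0]=9
  step 3: row=9, L[9]='p', prepend. Next row=LF[9]=5
  step 4: row=5, L[5]='p', prepend. Next row=LF[5]=2
  step 5: row=2, L[2]='q', prepend. Next row=LF[2]=10
  step 6: row=10, L[10]='p', prepend. Next row=LF[10]=6
  step 7: row=6, L[6]='q', prepend. Next row=LF[6]=12
  step 8: row=12, L[12]='p', prepend. Next row=LF[12]=8
  step 9: row=8, L[8]='p', prepend. Next row=LF[8]=4
  step 10: row=4, L[4]='q', prepend. Next row=LF[4]=11
  step 11: row=11, L[11]='p', prepend. Next row=LF[11]=7
  step 12: row=7, L[7]='p', prepend. Next row=LF[7]=3
  step 13: row=3, L[3]='p', prepend. Next row=LF[3]=1
Reversed output: pppqppqpqppq$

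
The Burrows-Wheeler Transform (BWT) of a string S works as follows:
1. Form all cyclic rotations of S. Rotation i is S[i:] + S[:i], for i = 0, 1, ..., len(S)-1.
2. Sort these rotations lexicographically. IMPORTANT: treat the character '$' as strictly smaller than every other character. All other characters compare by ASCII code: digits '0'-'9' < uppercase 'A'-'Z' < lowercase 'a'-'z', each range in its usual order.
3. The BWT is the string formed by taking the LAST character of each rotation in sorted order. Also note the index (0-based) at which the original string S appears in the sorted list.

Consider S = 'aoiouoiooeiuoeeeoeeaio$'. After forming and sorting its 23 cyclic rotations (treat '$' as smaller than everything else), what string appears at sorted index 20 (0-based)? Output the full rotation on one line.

All 23 rotations (rotation i = S[i:]+S[:i]):
  rot[0] = aoiouoiooeiuoeeeoeeaio$
  rot[1] = oiouoiooeiuoeeeoeeaio$a
  rot[2] = iouoiooeiuoeeeoeeaio$ao
  rot[3] = ouoiooeiuoeeeoeeaio$aoi
  rot[4] = uoiooeiuoeeeoeeaio$aoio
  rot[5] = oiooeiuoeeeoeeaio$aoiou
  rot[6] = iooeiuoeeeoeeaio$aoiouo
  rot[7] = ooeiuoeeeoeeaio$aoiouoi
  rot[8] = oeiuoeeeoeeaio$aoiouoio
  rot[9] = eiuoeeeoeeaio$aoiouoioo
  rot[10] = iuoeeeoeeaio$aoiouoiooe
  rot[11] = uoeeeoeeaio$aoiouoiooei
  rot[12] = oeeeoeeaio$aoiouoiooeiu
  rot[13] = eeeoeeaio$aoiouoiooeiuo
  rot[14] = eeoeeaio$aoiouoiooeiuoe
  rot[15] = eoeeaio$aoiouoiooeiuoee
  rot[16] = oeeaio$aoiouoiooeiuoeee
  rot[17] = eeaio$aoiouoiooeiuoeeeo
  rot[18] = eaio$aoiouoiooeiuoeeeoe
  rot[19] = aio$aoiouoiooeiuoeeeoee
  rot[20] = io$aoiouoiooeiuoeeeoeea
  rot[21] = o$aoiouoiooeiuoeeeoeeai
  rot[22] = $aoiouoiooeiuoeeeoeeaio
Sorted (with $ < everything):
  sorted[0] = $aoiouoiooeiuoeeeoeeaio
  sorted[1] = aio$aoiouoiooeiuoeeeoee
  sorted[2] = aoiouoiooeiuoeeeoeeaio$
  sorted[3] = eaio$aoiouoiooeiuoeeeoe
  sorted[4] = eeaio$aoiouoiooeiuoeeeo
  sorted[5] = eeeoeeaio$aoiouoiooeiuo
  sorted[6] = eeoeeaio$aoiouoiooeiuoe
  sorted[7] = eiuoeeeoeeaio$aoiouoioo
  sorted[8] = eoeeaio$aoiouoiooeiuoee
  sorted[9] = io$aoiouoiooeiuoeeeoeea
  sorted[10] = iooeiuoeeeoeeaio$aoiouo
  sorted[11] = iouoiooeiuoeeeoeeaio$ao
  sorted[12] = iuoeeeoeeaio$aoiouoiooe
  sorted[13] = o$aoiouoiooeiuoeeeoeeai
  sorted[14] = oeeaio$aoiouoiooeiuoeee
  sorted[15] = oeeeoeeaio$aoiouoiooeiu
  sorted[16] = oeiuoeeeoeeaio$aoiouoio
  sorted[17] = oiooeiuoeeeoeeaio$aoiou
  sorted[18] = oiouoiooeiuoeeeoeeaio$a
  sorted[19] = ooeiuoeeeoeeaio$aoiouoi
  sorted[20] = ouoiooeiuoeeeoeeaio$aoi
  sorted[21] = uoeeeoeeaio$aoiouoiooei
  sorted[22] = uoiooeiuoeeeoeeaio$aoio
sorted[20] = ouoiooeiuoeeeoeeaio$aoi

Answer: ouoiooeiuoeeeoeeaio$aoi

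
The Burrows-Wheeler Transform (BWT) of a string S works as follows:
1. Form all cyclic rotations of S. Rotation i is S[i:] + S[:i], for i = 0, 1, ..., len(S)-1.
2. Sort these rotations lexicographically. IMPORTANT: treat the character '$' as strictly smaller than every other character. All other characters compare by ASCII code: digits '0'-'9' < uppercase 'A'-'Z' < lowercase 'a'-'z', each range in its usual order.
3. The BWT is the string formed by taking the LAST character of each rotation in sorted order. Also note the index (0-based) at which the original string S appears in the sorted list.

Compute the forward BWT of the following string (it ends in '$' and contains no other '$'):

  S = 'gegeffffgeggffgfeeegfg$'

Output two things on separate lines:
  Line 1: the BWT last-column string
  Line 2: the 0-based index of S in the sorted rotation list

All 23 rotations (rotation i = S[i:]+S[:i]):
  rot[0] = gegeffffgeggffgfeeegfg$
  rot[1] = egeffffgeggffgfeeegfg$g
  rot[2] = geffffgeggffgfeeegfg$ge
  rot[3] = effffgeggffgfeeegfg$geg
  rot[4] = ffffgeggffgfeeegfg$gege
  rot[5] = fffgeggffgfeeegfg$gegef
  rot[6] = ffgeggffgfeeegfg$gegeff
  rot[7] = fgeggffgfeeegfg$gegefff
  rot[8] = geggffgfeeegfg$gegeffff
  rot[9] = eggffgfeeegfg$gegeffffg
  rot[10] = ggffgfeeegfg$gegeffffge
  rot[11] = gffgfeeegfg$gegeffffgeg
  rot[12] = ffgfeeegfg$gegeffffgegg
  rot[13] = fgfeeegfg$gegeffffgeggf
  rot[14] = gfeeegfg$gegeffffgeggff
  rot[15] = feeegfg$gegeffffgeggffg
  rot[16] = eeegfg$gegeffffgeggffgf
  rot[17] = eegfg$gegeffffgeggffgfe
  rot[18] = egfg$gegeffffgeggffgfee
  rot[19] = gfg$gegeffffgeggffgfeee
  rot[20] = fg$gegeffffgeggffgfeeeg
  rot[21] = g$gegeffffgeggffgfeeegf
  rot[22] = $gegeffffgeggffgfeeegfg
Sorted (with $ < everything):
  sorted[0] = $gegeffffgeggffgfeeegfg  (last char: 'g')
  sorted[1] = eeegfg$gegeffffgeggffgf  (last char: 'f')
  sorted[2] = eegfg$gegeffffgeggffgfe  (last char: 'e')
  sorted[3] = effffgeggffgfeeegfg$geg  (last char: 'g')
  sorted[4] = egeffffgeggffgfeeegfg$g  (last char: 'g')
  sorted[5] = egfg$gegeffffgeggffgfee  (last char: 'e')
  sorted[6] = eggffgfeeegfg$gegeffffg  (last char: 'g')
  sorted[7] = feeegfg$gegeffffgeggffg  (last char: 'g')
  sorted[8] = ffffgeggffgfeeegfg$gege  (last char: 'e')
  sorted[9] = fffgeggffgfeeegfg$gegef  (last char: 'f')
  sorted[10] = ffgeggffgfeeegfg$gegeff  (last char: 'f')
  sorted[11] = ffgfeeegfg$gegeffffgegg  (last char: 'g')
  sorted[12] = fg$gegeffffgeggffgfeeeg  (last char: 'g')
  sorted[13] = fgeggffgfeeegfg$gegefff  (last char: 'f')
  sorted[14] = fgfeeegfg$gegeffffgeggf  (last char: 'f')
  sorted[15] = g$gegeffffgeggffgfeeegf  (last char: 'f')
  sorted[16] = geffffgeggffgfeeegfg$ge  (last char: 'e')
  sorted[17] = gegeffffgeggffgfeeegfg$  (last char: '$')
  sorted[18] = geggffgfeeegfg$gegeffff  (last char: 'f')
  sorted[19] = gfeeegfg$gegeffffgeggff  (last char: 'f')
  sorted[20] = gffgfeeegfg$gegeffffgeg  (last char: 'g')
  sorted[21] = gfg$gegeffffgeggffgfeee  (last char: 'e')
  sorted[22] = ggffgfeeegfg$gegeffffge  (last char: 'e')
Last column: gfeggeggeffggfffe$ffgee
Original string S is at sorted index 17

Answer: gfeggeggeffggfffe$ffgee
17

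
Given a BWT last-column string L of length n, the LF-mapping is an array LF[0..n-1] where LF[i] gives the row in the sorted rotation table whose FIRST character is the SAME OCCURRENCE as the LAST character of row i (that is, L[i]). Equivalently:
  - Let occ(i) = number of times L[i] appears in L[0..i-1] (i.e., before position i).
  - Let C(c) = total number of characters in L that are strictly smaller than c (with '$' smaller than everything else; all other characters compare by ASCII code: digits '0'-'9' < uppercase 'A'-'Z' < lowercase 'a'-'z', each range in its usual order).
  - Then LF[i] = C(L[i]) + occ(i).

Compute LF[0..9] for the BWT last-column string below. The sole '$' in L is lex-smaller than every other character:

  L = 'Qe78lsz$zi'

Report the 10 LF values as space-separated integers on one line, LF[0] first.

Answer: 3 4 1 2 6 7 8 0 9 5

Derivation:
Char counts: '$':1, '7':1, '8':1, 'Q':1, 'e':1, 'i':1, 'l':1, 's':1, 'z':2
C (first-col start): C('$')=0, C('7')=1, C('8')=2, C('Q')=3, C('e')=4, C('i')=5, C('l')=6, C('s')=7, C('z')=8
L[0]='Q': occ=0, LF[0]=C('Q')+0=3+0=3
L[1]='e': occ=0, LF[1]=C('e')+0=4+0=4
L[2]='7': occ=0, LF[2]=C('7')+0=1+0=1
L[3]='8': occ=0, LF[3]=C('8')+0=2+0=2
L[4]='l': occ=0, LF[4]=C('l')+0=6+0=6
L[5]='s': occ=0, LF[5]=C('s')+0=7+0=7
L[6]='z': occ=0, LF[6]=C('z')+0=8+0=8
L[7]='$': occ=0, LF[7]=C('$')+0=0+0=0
L[8]='z': occ=1, LF[8]=C('z')+1=8+1=9
L[9]='i': occ=0, LF[9]=C('i')+0=5+0=5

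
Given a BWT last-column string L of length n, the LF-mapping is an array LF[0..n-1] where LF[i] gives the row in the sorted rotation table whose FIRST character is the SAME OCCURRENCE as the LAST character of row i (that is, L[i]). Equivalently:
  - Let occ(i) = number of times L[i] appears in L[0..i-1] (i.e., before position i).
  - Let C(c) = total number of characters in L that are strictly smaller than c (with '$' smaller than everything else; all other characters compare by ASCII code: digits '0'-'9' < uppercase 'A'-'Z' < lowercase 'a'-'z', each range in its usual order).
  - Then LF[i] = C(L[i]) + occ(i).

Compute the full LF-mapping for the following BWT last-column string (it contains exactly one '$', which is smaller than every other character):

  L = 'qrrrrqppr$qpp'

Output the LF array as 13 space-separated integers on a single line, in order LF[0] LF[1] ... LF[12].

Char counts: '$':1, 'p':4, 'q':3, 'r':5
C (first-col start): C('$')=0, C('p')=1, C('q')=5, C('r')=8
L[0]='q': occ=0, LF[0]=C('q')+0=5+0=5
L[1]='r': occ=0, LF[1]=C('r')+0=8+0=8
L[2]='r': occ=1, LF[2]=C('r')+1=8+1=9
L[3]='r': occ=2, LF[3]=C('r')+2=8+2=10
L[4]='r': occ=3, LF[4]=C('r')+3=8+3=11
L[5]='q': occ=1, LF[5]=C('q')+1=5+1=6
L[6]='p': occ=0, LF[6]=C('p')+0=1+0=1
L[7]='p': occ=1, LF[7]=C('p')+1=1+1=2
L[8]='r': occ=4, LF[8]=C('r')+4=8+4=12
L[9]='$': occ=0, LF[9]=C('$')+0=0+0=0
L[10]='q': occ=2, LF[10]=C('q')+2=5+2=7
L[11]='p': occ=2, LF[11]=C('p')+2=1+2=3
L[12]='p': occ=3, LF[12]=C('p')+3=1+3=4

Answer: 5 8 9 10 11 6 1 2 12 0 7 3 4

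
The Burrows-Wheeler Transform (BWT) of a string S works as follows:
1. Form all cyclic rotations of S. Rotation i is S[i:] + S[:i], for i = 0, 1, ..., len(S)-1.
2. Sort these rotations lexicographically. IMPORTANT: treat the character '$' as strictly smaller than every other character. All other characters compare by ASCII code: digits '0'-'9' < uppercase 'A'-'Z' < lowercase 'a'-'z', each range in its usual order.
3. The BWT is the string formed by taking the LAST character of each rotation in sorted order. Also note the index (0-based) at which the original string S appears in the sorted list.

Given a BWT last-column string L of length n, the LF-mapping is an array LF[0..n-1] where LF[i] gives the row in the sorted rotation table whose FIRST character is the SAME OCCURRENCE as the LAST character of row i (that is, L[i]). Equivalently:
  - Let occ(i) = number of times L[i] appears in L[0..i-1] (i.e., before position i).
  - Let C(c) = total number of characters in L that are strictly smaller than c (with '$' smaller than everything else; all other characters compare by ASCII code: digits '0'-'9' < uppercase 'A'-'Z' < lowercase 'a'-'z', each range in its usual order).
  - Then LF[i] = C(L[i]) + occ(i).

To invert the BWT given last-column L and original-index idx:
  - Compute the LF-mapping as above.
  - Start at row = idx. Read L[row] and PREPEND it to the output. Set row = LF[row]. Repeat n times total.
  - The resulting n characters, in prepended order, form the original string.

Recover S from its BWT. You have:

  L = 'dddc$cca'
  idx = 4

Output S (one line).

Answer: cdadccd$

Derivation:
LF mapping: 5 6 7 2 0 3 4 1
Walk LF starting at row 4, prepending L[row]:
  step 1: row=4, L[4]='$', prepend. Next row=LF[4]=0
  step 2: row=0, L[0]='d', prepend. Next row=LF[0]=5
  step 3: row=5, L[5]='c', prepend. Next row=LF[5]=3
  step 4: row=3, L[3]='c', prepend. Next row=LF[3]=2
  step 5: row=2, L[2]='d', prepend. Next row=LF[2]=7
  step 6: row=7, L[7]='a', prepend. Next row=LF[7]=1
  step 7: row=1, L[1]='d', prepend. Next row=LF[1]=6
  step 8: row=6, L[6]='c', prepend. Next row=LF[6]=4
Reversed output: cdadccd$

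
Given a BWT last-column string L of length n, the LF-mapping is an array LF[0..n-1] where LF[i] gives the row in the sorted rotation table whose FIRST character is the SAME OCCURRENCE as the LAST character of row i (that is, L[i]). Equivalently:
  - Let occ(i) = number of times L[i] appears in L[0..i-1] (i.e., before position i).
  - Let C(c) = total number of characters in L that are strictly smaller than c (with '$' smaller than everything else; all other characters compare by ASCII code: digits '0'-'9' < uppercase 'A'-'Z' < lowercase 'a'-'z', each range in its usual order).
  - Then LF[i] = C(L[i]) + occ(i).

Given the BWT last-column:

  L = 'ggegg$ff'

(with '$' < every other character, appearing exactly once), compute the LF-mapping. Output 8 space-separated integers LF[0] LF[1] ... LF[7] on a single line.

Char counts: '$':1, 'e':1, 'f':2, 'g':4
C (first-col start): C('$')=0, C('e')=1, C('f')=2, C('g')=4
L[0]='g': occ=0, LF[0]=C('g')+0=4+0=4
L[1]='g': occ=1, LF[1]=C('g')+1=4+1=5
L[2]='e': occ=0, LF[2]=C('e')+0=1+0=1
L[3]='g': occ=2, LF[3]=C('g')+2=4+2=6
L[4]='g': occ=3, LF[4]=C('g')+3=4+3=7
L[5]='$': occ=0, LF[5]=C('$')+0=0+0=0
L[6]='f': occ=0, LF[6]=C('f')+0=2+0=2
L[7]='f': occ=1, LF[7]=C('f')+1=2+1=3

Answer: 4 5 1 6 7 0 2 3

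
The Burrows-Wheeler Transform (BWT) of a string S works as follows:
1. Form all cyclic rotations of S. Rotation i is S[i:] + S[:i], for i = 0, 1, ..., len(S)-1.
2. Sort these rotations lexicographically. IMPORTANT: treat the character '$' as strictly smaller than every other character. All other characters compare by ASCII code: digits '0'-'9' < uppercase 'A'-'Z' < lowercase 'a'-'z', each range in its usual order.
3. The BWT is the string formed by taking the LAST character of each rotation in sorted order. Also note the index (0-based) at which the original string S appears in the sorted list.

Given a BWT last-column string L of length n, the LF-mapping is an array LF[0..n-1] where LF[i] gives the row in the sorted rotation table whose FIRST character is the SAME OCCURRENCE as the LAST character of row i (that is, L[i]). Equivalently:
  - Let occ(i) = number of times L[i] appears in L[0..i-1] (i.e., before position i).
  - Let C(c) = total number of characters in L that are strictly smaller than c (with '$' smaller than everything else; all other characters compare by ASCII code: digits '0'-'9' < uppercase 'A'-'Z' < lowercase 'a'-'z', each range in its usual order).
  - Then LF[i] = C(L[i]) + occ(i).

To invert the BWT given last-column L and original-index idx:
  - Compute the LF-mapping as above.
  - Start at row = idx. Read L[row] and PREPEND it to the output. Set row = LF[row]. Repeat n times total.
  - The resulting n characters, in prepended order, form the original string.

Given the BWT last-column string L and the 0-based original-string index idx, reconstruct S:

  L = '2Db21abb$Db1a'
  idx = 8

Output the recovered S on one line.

Answer: abbDb1baD122$

Derivation:
LF mapping: 3 5 9 4 1 7 10 11 0 6 12 2 8
Walk LF starting at row 8, prepending L[row]:
  step 1: row=8, L[8]='$', prepend. Next row=LF[8]=0
  step 2: row=0, L[0]='2', prepend. Next row=LF[0]=3
  step 3: row=3, L[3]='2', prepend. Next row=LF[3]=4
  step 4: row=4, L[4]='1', prepend. Next row=LF[4]=1
  step 5: row=1, L[1]='D', prepend. Next row=LF[1]=5
  step 6: row=5, L[5]='a', prepend. Next row=LF[5]=7
  step 7: row=7, L[7]='b', prepend. Next row=LF[7]=11
  step 8: row=11, L[11]='1', prepend. Next row=LF[11]=2
  step 9: row=2, L[2]='b', prepend. Next row=LF[2]=9
  step 10: row=9, L[9]='D', prepend. Next row=LF[9]=6
  step 11: row=6, L[6]='b', prepend. Next row=LF[6]=10
  step 12: row=10, L[10]='b', prepend. Next row=LF[10]=12
  step 13: row=12, L[12]='a', prepend. Next row=LF[12]=8
Reversed output: abbDb1baD122$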